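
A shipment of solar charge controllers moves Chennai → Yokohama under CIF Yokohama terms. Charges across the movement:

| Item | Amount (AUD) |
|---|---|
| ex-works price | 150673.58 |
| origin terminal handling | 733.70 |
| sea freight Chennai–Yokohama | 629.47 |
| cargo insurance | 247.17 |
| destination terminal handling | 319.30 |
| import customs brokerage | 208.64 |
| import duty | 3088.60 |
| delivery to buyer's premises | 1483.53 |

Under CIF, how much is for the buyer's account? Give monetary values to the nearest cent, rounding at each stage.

Buyer's account: AUD 5100.07

CIF: the seller pays costs through ocean freight and marine insurance to the destination port.
Seller's account: goods 150673.58 + origin terminal 733.70 + freight 629.47 + insurance 247.17 = 152283.92
Buyer's account: destination terminal 319.30 + brokerage 208.64 + duty 3088.60 + delivery 1483.53 = 5100.07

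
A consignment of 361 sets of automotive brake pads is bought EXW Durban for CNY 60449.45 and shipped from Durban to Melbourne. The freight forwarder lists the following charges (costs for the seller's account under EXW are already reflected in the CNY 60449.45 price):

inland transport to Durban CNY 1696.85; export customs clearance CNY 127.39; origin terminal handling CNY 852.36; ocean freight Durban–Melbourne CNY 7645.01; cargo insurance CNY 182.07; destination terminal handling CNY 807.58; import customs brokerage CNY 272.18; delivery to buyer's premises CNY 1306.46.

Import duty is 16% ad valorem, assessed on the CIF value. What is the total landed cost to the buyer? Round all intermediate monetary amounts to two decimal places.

Total landed cost: CNY 84691.85

EXW: the seller makes goods available at their premises; the buyer bears all onward costs.
CIF value = EXW price + inland to port + export clearance + origin terminal + freight + insurance = 60449.45 + 1696.85 + 127.39 + 852.36 + 7645.01 + 182.07 = 70953.13
Import duty = 70953.13 × 16% = 11352.50
Buyer bears: inland to port 1696.85 + export clearance 127.39 + origin terminal 852.36 + freight 7645.01 + insurance 182.07 + destination terminal 807.58 + brokerage 272.18 + delivery 1306.46 + duty 11352.50 = 24242.40
Landed cost = invoice 60449.45 + 24242.40 = 84691.85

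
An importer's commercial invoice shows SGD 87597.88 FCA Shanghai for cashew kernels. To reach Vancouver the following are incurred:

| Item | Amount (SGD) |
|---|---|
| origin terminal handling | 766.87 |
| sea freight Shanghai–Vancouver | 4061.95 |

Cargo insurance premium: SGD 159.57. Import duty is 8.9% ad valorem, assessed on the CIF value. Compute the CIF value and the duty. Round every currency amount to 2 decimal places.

CIF = FCA price + pre-shipment costs + freight + insurance
CIF = 87597.88 + 766.87 + 4061.95 + 159.57 = 92586.27
Import duty = 92586.27 × 8.9% = 8240.18

CIF value: SGD 92586.27; import duty: SGD 8240.18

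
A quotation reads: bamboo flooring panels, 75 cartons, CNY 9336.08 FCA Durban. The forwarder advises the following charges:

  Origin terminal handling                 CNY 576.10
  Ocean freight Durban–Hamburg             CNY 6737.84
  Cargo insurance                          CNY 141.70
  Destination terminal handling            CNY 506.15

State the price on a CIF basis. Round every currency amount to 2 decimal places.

Not relevant to the conversion: destination terminal — on the buyer under both terms; not part of either seller's price.
From FCA to CIF, the seller additionally bears: origin terminal, freight, insurance.
CIF price = 9336.08 + 576.10 + 6737.84 + 141.70 = 16791.72

CIF price: CNY 16791.72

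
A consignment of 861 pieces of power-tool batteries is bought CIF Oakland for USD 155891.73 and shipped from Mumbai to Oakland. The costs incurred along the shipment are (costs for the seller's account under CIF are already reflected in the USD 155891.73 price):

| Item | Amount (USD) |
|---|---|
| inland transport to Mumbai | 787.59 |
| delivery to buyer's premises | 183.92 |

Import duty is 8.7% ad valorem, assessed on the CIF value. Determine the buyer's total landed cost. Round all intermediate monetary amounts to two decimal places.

CIF: the seller pays costs through ocean freight and marine insurance to the destination port.
Already in the invoice (seller's account under CIF): inland to port — exclude.
The CIF price already equals the CIF value: 155891.73
Import duty = 155891.73 × 8.7% = 13562.58
Buyer bears: delivery 183.92 + duty 13562.58 = 13746.50
Landed cost = invoice 155891.73 + 13746.50 = 169638.23

Total landed cost: USD 169638.23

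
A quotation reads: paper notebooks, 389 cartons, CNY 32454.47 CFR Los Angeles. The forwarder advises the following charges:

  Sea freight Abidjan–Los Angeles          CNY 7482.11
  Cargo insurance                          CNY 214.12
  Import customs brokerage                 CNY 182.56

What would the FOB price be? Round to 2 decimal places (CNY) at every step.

Not relevant to the conversion: brokerage, insurance — on the buyer under both terms; not part of either seller's price.
From CFR to FOB, the seller no longer bears: freight.
FOB price = 32454.47 − 7482.11 = 24972.36

FOB price: CNY 24972.36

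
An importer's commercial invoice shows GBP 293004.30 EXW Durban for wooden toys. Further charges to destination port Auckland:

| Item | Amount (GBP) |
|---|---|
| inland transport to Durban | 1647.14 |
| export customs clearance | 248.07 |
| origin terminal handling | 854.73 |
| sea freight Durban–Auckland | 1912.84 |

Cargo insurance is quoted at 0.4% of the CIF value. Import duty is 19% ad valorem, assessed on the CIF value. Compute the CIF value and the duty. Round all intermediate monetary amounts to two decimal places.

Let C be the CIF value. C = EXW price + pre-shipment costs + freight + 0.4% × C
C − 0.4% × C = 293004.30 + 1647.14 + 248.07 + 854.73 + 1912.84
0.996 × C = 297667.08
C = 297667.08 / 0.996 = 298862.53
Insurance premium = 0.4% × 298862.53 = 1195.45
Import duty = 298862.53 × 19% = 56783.88

CIF value: GBP 298862.53; import duty: GBP 56783.88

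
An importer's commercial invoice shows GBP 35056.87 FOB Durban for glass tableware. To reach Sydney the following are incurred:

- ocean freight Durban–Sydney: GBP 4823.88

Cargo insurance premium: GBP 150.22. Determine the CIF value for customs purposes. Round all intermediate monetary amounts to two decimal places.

CIF value: GBP 40030.97

CIF = FOB price + freight + insurance
CIF = 35056.87 + 4823.88 + 150.22 = 40030.97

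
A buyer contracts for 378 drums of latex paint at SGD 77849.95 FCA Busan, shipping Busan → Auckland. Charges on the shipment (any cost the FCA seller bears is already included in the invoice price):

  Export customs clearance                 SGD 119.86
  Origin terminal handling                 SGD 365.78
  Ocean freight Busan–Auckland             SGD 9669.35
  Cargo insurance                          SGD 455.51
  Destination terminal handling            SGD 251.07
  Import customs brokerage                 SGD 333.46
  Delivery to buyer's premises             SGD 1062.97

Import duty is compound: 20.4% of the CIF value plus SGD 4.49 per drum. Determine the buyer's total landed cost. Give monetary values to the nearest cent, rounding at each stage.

FCA: the seller delivers export-cleared goods to the carrier; the buyer bears costs from that point.
Already in the invoice (seller's account under FCA): export clearance — exclude.
CIF value = FCA price + origin terminal + freight + insurance = 77849.95 + 365.78 + 9669.35 + 455.51 = 88340.59
Ad valorem component: 88340.59 × 20.4% = 18021.48
Specific component: 378 × 4.49 = 1697.22
Import duty = 18021.48 + 1697.22 = 19718.70
Buyer bears: origin terminal 365.78 + freight 9669.35 + insurance 455.51 + destination terminal 251.07 + brokerage 333.46 + delivery 1062.97 + duty 19718.70 = 31856.84
Landed cost = invoice 77849.95 + 31856.84 = 109706.79

Total landed cost: SGD 109706.79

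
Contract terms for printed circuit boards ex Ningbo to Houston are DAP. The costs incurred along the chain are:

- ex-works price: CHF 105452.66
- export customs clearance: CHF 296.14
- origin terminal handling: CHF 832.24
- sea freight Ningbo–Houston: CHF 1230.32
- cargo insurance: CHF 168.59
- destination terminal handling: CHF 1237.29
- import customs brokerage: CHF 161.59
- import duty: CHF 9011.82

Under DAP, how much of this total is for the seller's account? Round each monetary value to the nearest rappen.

Seller's account: CHF 109217.24

DAP: the seller bears all costs to the named destination except import duty and clearance.
Seller's account: goods 105452.66 + export clearance 296.14 + origin terminal 832.24 + freight 1230.32 + insurance 168.59 + destination terminal 1237.29 = 109217.24
Buyer's account: brokerage 161.59 + duty 9011.82 = 9173.41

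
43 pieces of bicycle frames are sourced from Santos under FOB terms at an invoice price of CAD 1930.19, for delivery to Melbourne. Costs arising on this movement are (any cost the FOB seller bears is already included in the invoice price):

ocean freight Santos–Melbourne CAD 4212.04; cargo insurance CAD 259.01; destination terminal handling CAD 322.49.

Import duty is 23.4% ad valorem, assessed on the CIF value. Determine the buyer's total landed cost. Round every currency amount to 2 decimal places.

Total landed cost: CAD 8221.62

FOB: the seller bears costs until goods are on board at the origin port; the buyer bears freight, insurance and all costs thereafter.
CIF value = FOB price + freight + insurance = 1930.19 + 4212.04 + 259.01 = 6401.24
Import duty = 6401.24 × 23.4% = 1497.89
Buyer bears: freight 4212.04 + insurance 259.01 + destination terminal 322.49 + duty 1497.89 = 6291.43
Landed cost = invoice 1930.19 + 6291.43 = 8221.62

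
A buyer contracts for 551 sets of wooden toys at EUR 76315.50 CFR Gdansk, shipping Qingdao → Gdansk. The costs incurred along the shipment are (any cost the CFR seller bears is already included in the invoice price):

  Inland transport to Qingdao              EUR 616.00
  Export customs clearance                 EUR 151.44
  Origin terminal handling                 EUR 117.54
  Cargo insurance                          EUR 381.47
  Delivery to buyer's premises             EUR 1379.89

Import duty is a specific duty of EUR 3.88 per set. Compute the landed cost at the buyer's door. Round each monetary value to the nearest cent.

Total landed cost: EUR 80214.74

CFR: the seller pays costs through ocean freight to the destination port, but not insurance.
Already in the invoice (seller's account under CFR): inland to port, export clearance, origin terminal — exclude.
CIF value = CFR price + insurance = 76315.50 + 381.47 = 76696.97
Import duty = 551 × 3.88 = 2137.88
Buyer bears: insurance 381.47 + delivery 1379.89 + duty 2137.88 = 3899.24
Landed cost = invoice 76315.50 + 3899.24 = 80214.74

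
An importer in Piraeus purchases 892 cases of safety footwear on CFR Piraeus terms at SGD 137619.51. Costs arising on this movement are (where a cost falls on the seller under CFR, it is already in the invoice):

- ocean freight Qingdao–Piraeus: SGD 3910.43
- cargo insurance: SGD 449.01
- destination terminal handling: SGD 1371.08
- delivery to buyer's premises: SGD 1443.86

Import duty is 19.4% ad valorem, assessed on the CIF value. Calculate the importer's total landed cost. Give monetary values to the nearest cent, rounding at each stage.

Total landed cost: SGD 167668.75

CFR: the seller pays costs through ocean freight to the destination port, but not insurance.
Already in the invoice (seller's account under CFR): freight — exclude.
CIF value = CFR price + insurance = 137619.51 + 449.01 = 138068.52
Import duty = 138068.52 × 19.4% = 26785.29
Buyer bears: insurance 449.01 + destination terminal 1371.08 + delivery 1443.86 + duty 26785.29 = 30049.24
Landed cost = invoice 137619.51 + 30049.24 = 167668.75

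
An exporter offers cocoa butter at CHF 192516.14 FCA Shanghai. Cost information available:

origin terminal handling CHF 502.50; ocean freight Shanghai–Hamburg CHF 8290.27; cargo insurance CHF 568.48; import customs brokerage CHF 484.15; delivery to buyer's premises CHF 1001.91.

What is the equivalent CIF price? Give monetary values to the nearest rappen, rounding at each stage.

Not relevant to the conversion: delivery, brokerage — on the buyer under both terms; not part of either seller's price.
From FCA to CIF, the seller additionally bears: origin terminal, freight, insurance.
CIF price = 192516.14 + 502.50 + 8290.27 + 568.48 = 201877.39

CIF price: CHF 201877.39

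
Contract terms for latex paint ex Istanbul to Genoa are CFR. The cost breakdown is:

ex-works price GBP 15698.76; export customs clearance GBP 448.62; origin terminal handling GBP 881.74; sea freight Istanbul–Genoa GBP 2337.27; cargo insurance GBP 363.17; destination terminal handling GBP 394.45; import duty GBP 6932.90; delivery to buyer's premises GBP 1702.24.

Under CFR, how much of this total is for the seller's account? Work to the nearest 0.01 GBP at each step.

Seller's account: GBP 19366.39

CFR: the seller pays costs through ocean freight to the destination port, but not insurance.
Seller's account: goods 15698.76 + export clearance 448.62 + origin terminal 881.74 + freight 2337.27 = 19366.39
Buyer's account: insurance 363.17 + destination terminal 394.45 + duty 6932.90 + delivery 1702.24 = 9392.76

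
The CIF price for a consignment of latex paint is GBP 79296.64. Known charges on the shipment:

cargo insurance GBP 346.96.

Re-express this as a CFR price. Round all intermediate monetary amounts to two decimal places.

From CIF to CFR, the seller no longer bears: insurance.
CFR price = 79296.64 − 346.96 = 78949.68

CFR price: GBP 78949.68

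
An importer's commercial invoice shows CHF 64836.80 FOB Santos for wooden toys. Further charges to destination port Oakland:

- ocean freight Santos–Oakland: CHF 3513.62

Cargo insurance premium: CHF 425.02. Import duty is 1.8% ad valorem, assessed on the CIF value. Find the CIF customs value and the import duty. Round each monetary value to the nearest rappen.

CIF value: CHF 68775.44; import duty: CHF 1237.96

CIF = FOB price + freight + insurance
CIF = 64836.80 + 3513.62 + 425.02 = 68775.44
Import duty = 68775.44 × 1.8% = 1237.96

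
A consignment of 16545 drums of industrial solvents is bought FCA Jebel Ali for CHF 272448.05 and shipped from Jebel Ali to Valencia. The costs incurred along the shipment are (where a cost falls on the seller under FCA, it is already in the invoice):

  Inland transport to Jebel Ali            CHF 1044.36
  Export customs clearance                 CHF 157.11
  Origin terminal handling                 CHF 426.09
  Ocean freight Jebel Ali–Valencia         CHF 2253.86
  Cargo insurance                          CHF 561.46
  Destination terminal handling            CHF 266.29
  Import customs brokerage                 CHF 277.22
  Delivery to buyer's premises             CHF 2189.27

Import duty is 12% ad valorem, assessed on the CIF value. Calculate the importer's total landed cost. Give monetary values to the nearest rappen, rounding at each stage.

FCA: the seller delivers export-cleared goods to the carrier; the buyer bears costs from that point.
Already in the invoice (seller's account under FCA): inland to port, export clearance — exclude.
CIF value = FCA price + origin terminal + freight + insurance = 272448.05 + 426.09 + 2253.86 + 561.46 = 275689.46
Import duty = 275689.46 × 12% = 33082.74
Buyer bears: origin terminal 426.09 + freight 2253.86 + insurance 561.46 + destination terminal 266.29 + brokerage 277.22 + delivery 2189.27 + duty 33082.74 = 39056.93
Landed cost = invoice 272448.05 + 39056.93 = 311504.98

Total landed cost: CHF 311504.98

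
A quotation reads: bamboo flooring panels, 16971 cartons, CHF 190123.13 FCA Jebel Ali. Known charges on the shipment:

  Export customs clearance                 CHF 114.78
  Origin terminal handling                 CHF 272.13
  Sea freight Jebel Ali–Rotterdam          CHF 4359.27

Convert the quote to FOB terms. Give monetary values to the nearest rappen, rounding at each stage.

FOB price: CHF 190395.26

Not relevant to the conversion: export clearance — on the seller under both FCA and FOB; already in the FCA price and stays in the FOB price. freight — on the buyer under both terms; not part of either seller's price.
From FCA to FOB, the seller additionally bears: origin terminal.
FOB price = 190123.13 + 272.13 = 190395.26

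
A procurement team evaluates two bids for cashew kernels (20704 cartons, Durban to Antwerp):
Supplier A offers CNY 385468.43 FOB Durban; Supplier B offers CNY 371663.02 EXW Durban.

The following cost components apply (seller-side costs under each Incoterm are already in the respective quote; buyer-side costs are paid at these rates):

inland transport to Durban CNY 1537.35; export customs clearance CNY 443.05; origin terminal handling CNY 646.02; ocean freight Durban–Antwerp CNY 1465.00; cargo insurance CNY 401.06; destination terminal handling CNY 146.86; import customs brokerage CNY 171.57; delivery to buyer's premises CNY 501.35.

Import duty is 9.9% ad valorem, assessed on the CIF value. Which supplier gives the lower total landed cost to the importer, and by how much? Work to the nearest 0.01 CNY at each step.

Supplier A (FOB):
CIF value = FOB price + freight + insurance = 385468.43 + 1465.00 + 401.06 = 387334.49
Import duty = 387334.49 × 9.9% = 38346.11
Buyer bears (A): 1465.00 + 401.06 + 146.86 + 171.57 + 501.35 = 2685.84
Landed cost (A) = invoice 385468.43 + 2685.84 + duty 38346.11 = 426500.38
Supplier B (EXW):
CIF value = EXW price + inland to port + export clearance + origin terminal + freight + insurance = 371663.02 + 1537.35 + 443.05 + 646.02 + 1465.00 + 401.06 = 376155.50
Import duty = 376155.50 × 9.9% = 37239.39
Buyer bears (B): 1537.35 + 443.05 + 646.02 + 1465.00 + 401.06 + 146.86 + 171.57 + 501.35 = 5312.26
Landed cost (B) = invoice 371663.02 + 5312.26 + duty 37239.39 = 414214.67
Difference = |426500.38 − 414214.67| = 12285.71

Supplier B is cheaper by CNY 12285.71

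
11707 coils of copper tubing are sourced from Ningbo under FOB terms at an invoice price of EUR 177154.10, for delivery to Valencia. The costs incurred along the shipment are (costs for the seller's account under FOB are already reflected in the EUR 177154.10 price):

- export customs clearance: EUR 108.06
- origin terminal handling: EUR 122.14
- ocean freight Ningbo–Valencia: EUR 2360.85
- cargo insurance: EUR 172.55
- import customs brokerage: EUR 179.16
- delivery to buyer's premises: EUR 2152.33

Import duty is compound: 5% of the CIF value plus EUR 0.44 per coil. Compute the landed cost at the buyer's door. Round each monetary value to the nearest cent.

FOB: the seller bears costs until goods are on board at the origin port; the buyer bears freight, insurance and all costs thereafter.
Already in the invoice (seller's account under FOB): export clearance, origin terminal — exclude.
CIF value = FOB price + freight + insurance = 177154.10 + 2360.85 + 172.55 = 179687.50
Ad valorem component: 179687.50 × 5% = 8984.38
Specific component: 11707 × 0.44 = 5151.08
Import duty = 8984.38 + 5151.08 = 14135.46
Buyer bears: freight 2360.85 + insurance 172.55 + brokerage 179.16 + delivery 2152.33 + duty 14135.46 = 19000.35
Landed cost = invoice 177154.10 + 19000.35 = 196154.45

Total landed cost: EUR 196154.45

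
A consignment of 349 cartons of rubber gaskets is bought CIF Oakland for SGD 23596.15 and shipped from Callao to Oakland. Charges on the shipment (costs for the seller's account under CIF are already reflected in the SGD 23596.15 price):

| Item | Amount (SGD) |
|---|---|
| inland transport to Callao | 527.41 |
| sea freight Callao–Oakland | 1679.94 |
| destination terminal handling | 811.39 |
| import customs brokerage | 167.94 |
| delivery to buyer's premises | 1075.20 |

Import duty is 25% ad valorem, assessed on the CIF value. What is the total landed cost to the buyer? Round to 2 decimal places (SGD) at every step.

CIF: the seller pays costs through ocean freight and marine insurance to the destination port.
Already in the invoice (seller's account under CIF): inland to port, freight — exclude.
The CIF price already equals the CIF value: 23596.15
Import duty = 23596.15 × 25% = 5899.04
Buyer bears: destination terminal 811.39 + brokerage 167.94 + delivery 1075.20 + duty 5899.04 = 7953.57
Landed cost = invoice 23596.15 + 7953.57 = 31549.72

Total landed cost: SGD 31549.72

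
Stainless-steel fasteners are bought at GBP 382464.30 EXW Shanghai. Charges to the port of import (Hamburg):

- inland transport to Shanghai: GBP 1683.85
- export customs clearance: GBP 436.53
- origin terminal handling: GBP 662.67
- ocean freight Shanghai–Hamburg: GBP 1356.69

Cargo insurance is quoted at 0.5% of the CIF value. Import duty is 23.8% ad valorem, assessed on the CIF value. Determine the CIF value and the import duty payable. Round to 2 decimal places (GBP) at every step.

Let C be the CIF value. C = EXW price + pre-shipment costs + freight + 0.5% × C
C − 0.5% × C = 382464.30 + 1683.85 + 436.53 + 662.67 + 1356.69
0.995 × C = 386604.04
C = 386604.04 / 0.995 = 388546.77
Insurance premium = 0.5% × 388546.77 = 1942.73
Import duty = 388546.77 × 23.8% = 92474.13

CIF value: GBP 388546.77; import duty: GBP 92474.13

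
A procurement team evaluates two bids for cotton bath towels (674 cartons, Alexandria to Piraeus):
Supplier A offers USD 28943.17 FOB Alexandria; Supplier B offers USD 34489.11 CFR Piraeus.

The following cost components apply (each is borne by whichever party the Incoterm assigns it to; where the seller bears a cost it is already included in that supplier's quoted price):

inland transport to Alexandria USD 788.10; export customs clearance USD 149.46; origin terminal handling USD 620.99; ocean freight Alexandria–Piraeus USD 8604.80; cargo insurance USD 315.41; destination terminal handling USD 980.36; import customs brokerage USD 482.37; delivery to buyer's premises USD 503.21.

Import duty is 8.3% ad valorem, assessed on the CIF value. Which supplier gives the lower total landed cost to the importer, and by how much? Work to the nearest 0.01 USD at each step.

Supplier A (FOB):
CIF value = FOB price + freight + insurance = 28943.17 + 8604.80 + 315.41 = 37863.38
Import duty = 37863.38 × 8.3% = 3142.66
Buyer bears (A): 8604.80 + 315.41 + 980.36 + 482.37 + 503.21 = 10886.15
Landed cost (A) = invoice 28943.17 + 10886.15 + duty 3142.66 = 42971.98
Supplier B (CFR):
CIF value = CFR price + insurance = 34489.11 + 315.41 = 34804.52
Import duty = 34804.52 × 8.3% = 2888.78
Buyer bears (B): 315.41 + 980.36 + 482.37 + 503.21 = 2281.35
Landed cost (B) = invoice 34489.11 + 2281.35 + duty 2888.78 = 39659.24
Difference = |42971.98 − 39659.24| = 3312.74

Supplier B is cheaper by USD 3312.74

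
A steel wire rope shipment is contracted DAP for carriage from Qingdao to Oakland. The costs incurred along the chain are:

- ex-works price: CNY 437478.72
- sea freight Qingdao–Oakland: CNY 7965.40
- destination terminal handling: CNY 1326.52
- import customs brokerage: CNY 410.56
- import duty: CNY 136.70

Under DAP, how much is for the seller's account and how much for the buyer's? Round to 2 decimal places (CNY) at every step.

DAP: the seller bears all costs to the named destination except import duty and clearance.
Seller's account: goods 437478.72 + freight 7965.40 + destination terminal 1326.52 = 446770.64
Buyer's account: brokerage 410.56 + duty 136.70 = 547.26

Seller: CNY 446770.64; buyer: CNY 547.26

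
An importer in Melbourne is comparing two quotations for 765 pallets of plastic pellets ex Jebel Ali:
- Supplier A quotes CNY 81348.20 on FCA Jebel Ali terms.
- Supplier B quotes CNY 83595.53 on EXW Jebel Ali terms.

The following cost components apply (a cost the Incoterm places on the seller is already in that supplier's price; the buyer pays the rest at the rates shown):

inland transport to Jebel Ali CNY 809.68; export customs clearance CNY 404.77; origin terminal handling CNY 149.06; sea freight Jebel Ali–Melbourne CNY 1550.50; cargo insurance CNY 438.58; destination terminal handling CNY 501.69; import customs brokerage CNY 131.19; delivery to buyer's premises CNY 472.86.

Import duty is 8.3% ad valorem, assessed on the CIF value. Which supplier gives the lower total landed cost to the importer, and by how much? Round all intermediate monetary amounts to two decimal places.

Supplier A is cheaper by CNY 3749.10

Supplier A (FCA):
CIF value = FCA price + origin terminal + freight + insurance = 81348.20 + 149.06 + 1550.50 + 438.58 = 83486.34
Import duty = 83486.34 × 8.3% = 6929.37
Buyer bears (A): 149.06 + 1550.50 + 438.58 + 501.69 + 131.19 + 472.86 = 3243.88
Landed cost (A) = invoice 81348.20 + 3243.88 + duty 6929.37 = 91521.45
Supplier B (EXW):
CIF value = EXW price + inland to port + export clearance + origin terminal + freight + insurance = 83595.53 + 809.68 + 404.77 + 149.06 + 1550.50 + 438.58 = 86948.12
Import duty = 86948.12 × 8.3% = 7216.69
Buyer bears (B): 809.68 + 404.77 + 149.06 + 1550.50 + 438.58 + 501.69 + 131.19 + 472.86 = 4458.33
Landed cost (B) = invoice 83595.53 + 4458.33 + duty 7216.69 = 95270.55
Difference = |91521.45 − 95270.55| = 3749.10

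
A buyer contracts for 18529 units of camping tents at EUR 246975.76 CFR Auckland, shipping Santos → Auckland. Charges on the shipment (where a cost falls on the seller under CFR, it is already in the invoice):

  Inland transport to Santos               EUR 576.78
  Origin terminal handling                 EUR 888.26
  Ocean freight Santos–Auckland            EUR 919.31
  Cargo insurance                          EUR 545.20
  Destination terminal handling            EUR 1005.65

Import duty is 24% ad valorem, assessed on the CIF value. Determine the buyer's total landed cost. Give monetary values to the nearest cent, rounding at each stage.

Total landed cost: EUR 307931.64

CFR: the seller pays costs through ocean freight to the destination port, but not insurance.
Already in the invoice (seller's account under CFR): inland to port, origin terminal, freight — exclude.
CIF value = CFR price + insurance = 246975.76 + 545.20 = 247520.96
Import duty = 247520.96 × 24% = 59405.03
Buyer bears: insurance 545.20 + destination terminal 1005.65 + duty 59405.03 = 60955.88
Landed cost = invoice 246975.76 + 60955.88 = 307931.64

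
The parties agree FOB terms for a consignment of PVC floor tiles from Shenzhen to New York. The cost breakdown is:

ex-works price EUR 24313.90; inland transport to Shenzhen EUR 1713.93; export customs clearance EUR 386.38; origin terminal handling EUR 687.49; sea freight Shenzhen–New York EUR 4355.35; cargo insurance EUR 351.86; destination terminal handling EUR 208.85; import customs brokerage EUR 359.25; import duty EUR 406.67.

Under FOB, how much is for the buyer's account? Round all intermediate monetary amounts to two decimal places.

FOB: the seller bears costs until goods are on board at the origin port; the buyer bears freight, insurance and all costs thereafter.
Seller's account: goods 24313.90 + inland to port 1713.93 + export clearance 386.38 + origin terminal 687.49 = 27101.70
Buyer's account: freight 4355.35 + insurance 351.86 + destination terminal 208.85 + brokerage 359.25 + duty 406.67 = 5681.98

Buyer's account: EUR 5681.98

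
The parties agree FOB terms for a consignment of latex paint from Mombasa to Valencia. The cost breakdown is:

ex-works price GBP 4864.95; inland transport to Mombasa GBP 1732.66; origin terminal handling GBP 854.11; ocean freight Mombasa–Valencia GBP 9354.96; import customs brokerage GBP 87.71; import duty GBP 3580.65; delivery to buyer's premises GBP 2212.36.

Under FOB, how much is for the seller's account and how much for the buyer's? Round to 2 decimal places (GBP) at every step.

FOB: the seller bears costs until goods are on board at the origin port; the buyer bears freight, insurance and all costs thereafter.
Seller's account: goods 4864.95 + inland to port 1732.66 + origin terminal 854.11 = 7451.72
Buyer's account: freight 9354.96 + brokerage 87.71 + duty 3580.65 + delivery 2212.36 = 15235.68

Seller: GBP 7451.72; buyer: GBP 15235.68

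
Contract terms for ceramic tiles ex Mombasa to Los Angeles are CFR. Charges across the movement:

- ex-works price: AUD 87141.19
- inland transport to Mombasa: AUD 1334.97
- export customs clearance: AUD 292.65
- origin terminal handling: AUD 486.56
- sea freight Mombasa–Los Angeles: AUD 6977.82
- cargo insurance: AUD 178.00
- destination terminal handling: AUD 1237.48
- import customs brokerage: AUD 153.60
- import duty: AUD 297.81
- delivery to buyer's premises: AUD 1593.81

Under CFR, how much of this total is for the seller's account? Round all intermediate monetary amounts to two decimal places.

Seller's account: AUD 96233.19

CFR: the seller pays costs through ocean freight to the destination port, but not insurance.
Seller's account: goods 87141.19 + inland to port 1334.97 + export clearance 292.65 + origin terminal 486.56 + freight 6977.82 = 96233.19
Buyer's account: insurance 178.00 + destination terminal 1237.48 + brokerage 153.60 + duty 297.81 + delivery 1593.81 = 3460.70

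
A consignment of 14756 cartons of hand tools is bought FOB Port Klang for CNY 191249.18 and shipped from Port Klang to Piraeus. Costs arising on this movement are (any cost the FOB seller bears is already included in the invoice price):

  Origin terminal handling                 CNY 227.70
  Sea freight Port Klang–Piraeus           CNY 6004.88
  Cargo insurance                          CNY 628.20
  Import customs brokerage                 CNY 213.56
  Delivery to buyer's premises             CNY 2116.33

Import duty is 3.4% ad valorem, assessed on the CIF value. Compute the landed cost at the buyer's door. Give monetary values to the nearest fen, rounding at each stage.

FOB: the seller bears costs until goods are on board at the origin port; the buyer bears freight, insurance and all costs thereafter.
Already in the invoice (seller's account under FOB): origin terminal — exclude.
CIF value = FOB price + freight + insurance = 191249.18 + 6004.88 + 628.20 = 197882.26
Import duty = 197882.26 × 3.4% = 6728.00
Buyer bears: freight 6004.88 + insurance 628.20 + brokerage 213.56 + delivery 2116.33 + duty 6728.00 = 15690.97
Landed cost = invoice 191249.18 + 15690.97 = 206940.15

Total landed cost: CNY 206940.15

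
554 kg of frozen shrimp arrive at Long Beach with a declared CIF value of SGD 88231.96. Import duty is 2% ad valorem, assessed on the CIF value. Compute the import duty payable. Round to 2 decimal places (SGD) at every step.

Import duty: SGD 1764.64

Import duty = 88231.96 × 2% = 1764.64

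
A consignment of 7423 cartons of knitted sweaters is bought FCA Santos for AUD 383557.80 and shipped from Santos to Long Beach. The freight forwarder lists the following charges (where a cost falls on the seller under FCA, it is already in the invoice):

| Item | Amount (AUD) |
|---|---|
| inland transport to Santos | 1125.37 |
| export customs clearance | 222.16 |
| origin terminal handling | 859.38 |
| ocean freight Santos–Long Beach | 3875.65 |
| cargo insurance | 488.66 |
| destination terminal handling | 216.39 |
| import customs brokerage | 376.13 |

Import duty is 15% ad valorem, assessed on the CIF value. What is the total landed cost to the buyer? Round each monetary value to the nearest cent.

Total landed cost: AUD 447691.23

FCA: the seller delivers export-cleared goods to the carrier; the buyer bears costs from that point.
Already in the invoice (seller's account under FCA): inland to port, export clearance — exclude.
CIF value = FCA price + origin terminal + freight + insurance = 383557.80 + 859.38 + 3875.65 + 488.66 = 388781.49
Import duty = 388781.49 × 15% = 58317.22
Buyer bears: origin terminal 859.38 + freight 3875.65 + insurance 488.66 + destination terminal 216.39 + brokerage 376.13 + duty 58317.22 = 64133.43
Landed cost = invoice 383557.80 + 64133.43 = 447691.23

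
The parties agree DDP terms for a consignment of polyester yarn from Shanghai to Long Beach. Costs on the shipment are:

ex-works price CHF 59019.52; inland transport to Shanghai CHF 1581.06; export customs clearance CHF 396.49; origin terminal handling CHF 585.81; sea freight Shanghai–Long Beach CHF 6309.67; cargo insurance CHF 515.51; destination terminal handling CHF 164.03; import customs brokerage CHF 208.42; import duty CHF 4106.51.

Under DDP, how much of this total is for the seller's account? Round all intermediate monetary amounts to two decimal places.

Seller's account: CHF 72887.02

DDP: the seller bears all costs including import duty.
Seller's account: goods 59019.52 + inland to port 1581.06 + export clearance 396.49 + origin terminal 585.81 + freight 6309.67 + insurance 515.51 + destination terminal 164.03 + brokerage 208.42 + duty 4106.51 = 72887.02
Buyer's account: 0.00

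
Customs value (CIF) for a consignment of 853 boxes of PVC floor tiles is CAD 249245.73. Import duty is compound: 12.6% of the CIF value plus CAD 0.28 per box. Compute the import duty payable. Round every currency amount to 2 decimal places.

Ad valorem component: 249245.73 × 12.6% = 31404.96
Specific component: 853 × 0.28 = 238.84
Import duty = 31404.96 + 238.84 = 31643.80

Import duty: CAD 31643.80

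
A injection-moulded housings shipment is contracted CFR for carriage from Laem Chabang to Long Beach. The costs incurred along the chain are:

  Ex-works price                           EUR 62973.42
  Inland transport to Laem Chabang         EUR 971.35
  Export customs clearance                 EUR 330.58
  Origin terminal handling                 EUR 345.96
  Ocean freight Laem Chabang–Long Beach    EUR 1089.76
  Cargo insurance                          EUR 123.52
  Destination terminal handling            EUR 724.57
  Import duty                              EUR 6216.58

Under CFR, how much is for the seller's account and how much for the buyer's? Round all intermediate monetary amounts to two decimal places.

CFR: the seller pays costs through ocean freight to the destination port, but not insurance.
Seller's account: goods 62973.42 + inland to port 971.35 + export clearance 330.58 + origin terminal 345.96 + freight 1089.76 = 65711.07
Buyer's account: insurance 123.52 + destination terminal 724.57 + duty 6216.58 = 7064.67

Seller: EUR 65711.07; buyer: EUR 7064.67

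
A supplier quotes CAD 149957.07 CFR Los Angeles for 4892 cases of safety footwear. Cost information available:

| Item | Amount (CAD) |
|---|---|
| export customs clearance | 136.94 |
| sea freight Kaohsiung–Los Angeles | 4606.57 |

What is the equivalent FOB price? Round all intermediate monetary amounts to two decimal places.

Not relevant to the conversion: export clearance — on the seller under both CFR and FOB; already in the CFR price and stays in the FOB price.
From CFR to FOB, the seller no longer bears: freight.
FOB price = 149957.07 − 4606.57 = 145350.50

FOB price: CAD 145350.50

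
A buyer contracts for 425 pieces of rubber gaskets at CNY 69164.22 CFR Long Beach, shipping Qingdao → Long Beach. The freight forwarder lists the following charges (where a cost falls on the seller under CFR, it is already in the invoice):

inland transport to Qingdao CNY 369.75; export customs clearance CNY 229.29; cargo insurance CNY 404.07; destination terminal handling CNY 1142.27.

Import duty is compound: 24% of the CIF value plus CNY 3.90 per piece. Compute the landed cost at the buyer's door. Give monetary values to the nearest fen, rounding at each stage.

Total landed cost: CNY 89064.45

CFR: the seller pays costs through ocean freight to the destination port, but not insurance.
Already in the invoice (seller's account under CFR): inland to port, export clearance — exclude.
CIF value = CFR price + insurance = 69164.22 + 404.07 = 69568.29
Ad valorem component: 69568.29 × 24% = 16696.39
Specific component: 425 × 3.90 = 1657.50
Import duty = 16696.39 + 1657.50 = 18353.89
Buyer bears: insurance 404.07 + destination terminal 1142.27 + duty 18353.89 = 19900.23
Landed cost = invoice 69164.22 + 19900.23 = 89064.45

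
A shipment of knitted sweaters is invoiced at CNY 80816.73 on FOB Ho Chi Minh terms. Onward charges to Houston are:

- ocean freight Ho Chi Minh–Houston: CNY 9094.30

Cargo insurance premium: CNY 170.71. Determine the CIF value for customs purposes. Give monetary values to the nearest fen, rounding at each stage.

CIF = FOB price + freight + insurance
CIF = 80816.73 + 9094.30 + 170.71 = 90081.74

CIF value: CNY 90081.74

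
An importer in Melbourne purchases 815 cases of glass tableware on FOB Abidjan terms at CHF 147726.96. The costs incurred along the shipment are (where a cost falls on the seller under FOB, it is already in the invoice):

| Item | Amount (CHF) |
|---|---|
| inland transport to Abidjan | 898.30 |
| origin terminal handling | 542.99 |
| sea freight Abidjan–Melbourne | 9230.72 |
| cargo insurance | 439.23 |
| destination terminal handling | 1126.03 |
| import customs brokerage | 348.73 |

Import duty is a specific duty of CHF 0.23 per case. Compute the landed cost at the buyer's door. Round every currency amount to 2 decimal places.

Total landed cost: CHF 159059.12

FOB: the seller bears costs until goods are on board at the origin port; the buyer bears freight, insurance and all costs thereafter.
Already in the invoice (seller's account under FOB): inland to port, origin terminal — exclude.
CIF value = FOB price + freight + insurance = 147726.96 + 9230.72 + 439.23 = 157396.91
Import duty = 815 × 0.23 = 187.45
Buyer bears: freight 9230.72 + insurance 439.23 + destination terminal 1126.03 + brokerage 348.73 + duty 187.45 = 11332.16
Landed cost = invoice 147726.96 + 11332.16 = 159059.12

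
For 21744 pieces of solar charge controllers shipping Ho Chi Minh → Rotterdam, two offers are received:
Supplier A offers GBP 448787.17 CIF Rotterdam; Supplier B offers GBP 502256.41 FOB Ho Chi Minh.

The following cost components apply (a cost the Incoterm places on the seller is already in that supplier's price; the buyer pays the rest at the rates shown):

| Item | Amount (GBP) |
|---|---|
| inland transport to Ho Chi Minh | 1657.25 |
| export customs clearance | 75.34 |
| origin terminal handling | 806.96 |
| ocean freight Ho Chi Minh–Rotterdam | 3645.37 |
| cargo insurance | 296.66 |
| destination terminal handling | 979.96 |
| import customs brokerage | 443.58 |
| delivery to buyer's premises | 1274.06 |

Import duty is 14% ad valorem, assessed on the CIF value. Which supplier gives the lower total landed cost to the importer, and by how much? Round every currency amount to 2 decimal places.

Supplier A (CIF):
The CIF price already equals the CIF value: 448787.17
Import duty = 448787.17 × 14% = 62830.20
Buyer bears (A): 979.96 + 443.58 + 1274.06 = 2697.60
Landed cost (A) = invoice 448787.17 + 2697.60 + duty 62830.20 = 514314.97
Supplier B (FOB):
CIF value = FOB price + freight + insurance = 502256.41 + 3645.37 + 296.66 = 506198.44
Import duty = 506198.44 × 14% = 70867.78
Buyer bears (B): 3645.37 + 296.66 + 979.96 + 443.58 + 1274.06 = 6639.63
Landed cost (B) = invoice 502256.41 + 6639.63 + duty 70867.78 = 579763.82
Difference = |514314.97 − 579763.82| = 65448.85

Supplier A is cheaper by GBP 65448.85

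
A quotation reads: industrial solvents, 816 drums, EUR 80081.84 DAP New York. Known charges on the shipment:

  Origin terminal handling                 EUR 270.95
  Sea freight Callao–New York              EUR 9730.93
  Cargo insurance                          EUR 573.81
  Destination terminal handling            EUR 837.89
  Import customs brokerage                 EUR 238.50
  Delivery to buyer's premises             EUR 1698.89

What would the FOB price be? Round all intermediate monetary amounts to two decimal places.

Not relevant to the conversion: origin terminal — on the seller under both DAP and FOB; already in the DAP price and stays in the FOB price. brokerage — on the buyer under both terms; not part of either seller's price.
From DAP to FOB, the seller no longer bears: freight, insurance, destination terminal, delivery.
FOB price = 80081.84 − 9730.93 − 573.81 − 837.89 − 1698.89 = 67240.32

FOB price: EUR 67240.32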